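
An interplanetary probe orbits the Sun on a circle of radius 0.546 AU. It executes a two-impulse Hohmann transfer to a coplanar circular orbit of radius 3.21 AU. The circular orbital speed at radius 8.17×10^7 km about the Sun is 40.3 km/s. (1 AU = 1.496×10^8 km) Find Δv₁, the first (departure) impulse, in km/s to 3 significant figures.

Δv₁ = 12.4 km/s

From the circular-orbit relation v² = μ/r at r = 8.17×10^7 km: μ = v²r = (40.3)² × 8.17×10^7 = 1.32688×10^11 km³/s².
In km: r₁ = 0.546 × 1.496×10^8 = 8.16816×10^7 km; r₂ = 3.21 × 1.496×10^8 = 4.80216×10^8 km.
Semi-major axis of the transfer orbit: a_t = (8.16816×10^7 + 4.80216×10^8)/2 = 2.809488×10^8 km.
On the circular orbit at r = 8.16816×10^7 km, v_c = √(μ/r) = 40.30 km/s.
Vis-viva on the transfer ellipse at r = 8.16816×10^7 km gives v_t = √[μ(2/r − 1/a_t)] = 52.69 km/s.
Δv₁ = |v_t − v_c| = |52.69 − 40.30| = 12.39 km/s.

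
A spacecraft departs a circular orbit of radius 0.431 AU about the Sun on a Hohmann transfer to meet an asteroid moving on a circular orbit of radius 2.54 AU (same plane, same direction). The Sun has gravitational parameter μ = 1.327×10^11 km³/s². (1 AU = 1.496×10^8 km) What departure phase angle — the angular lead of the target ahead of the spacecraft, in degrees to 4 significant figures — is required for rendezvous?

In km: r₁ = 0.431 × 1.496×10^8 = 6.44776×10^7 km; r₂ = 2.54 × 1.496×10^8 = 3.79984×10^8 km.
Semi-major axis of the transfer orbit: a_t = (6.44776×10^7 + 3.79984×10^8)/2 = 2.222308×10^8 km.
Transfer time t = π√(a_t³/μ) = 2.857×10^7 s.
The target's mean motion on its circular orbit is ω₂ = √(μ/r₂³) = 4.918×10^-8 rad/s.
Angle swept by the target during transfer: ω₂·t = 1.4051 rad = 80.51°.
The spacecraft traverses 180° on the transfer ellipse, so the target must lead by 180° − 80.51° = 99.49°.

φ = 99.49°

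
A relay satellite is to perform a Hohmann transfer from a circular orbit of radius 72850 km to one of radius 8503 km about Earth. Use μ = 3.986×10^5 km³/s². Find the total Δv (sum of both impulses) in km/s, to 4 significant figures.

Δv = 3.586 km/s

Transfer-ellipse semi-major axis a_t = (r₁ + r₂)/2 = (72850 + 8503)/2 = 40676.5 km.
At r₁ the circular-orbit speed is v₁ = √(μ/r₁) = 2.339 km/s.
On the transfer ellipse at r₁, vis-viva equation gives v_a = √[μ(2/r₁ − 1/a_t)] = 1.069 km/s.
First burn Δv₁ = |v_a − v₁| = 1.270 km/s.
At r₂, v₂ = √(μ/r₂) = 6.847 km/s.
Transfer-orbit speed at r₂: v_p = √[μ(2/r₂ − 1/a_t)] = 9.163 km/s.
Second burn Δv₂ = |v₂ − v_p| = 2.316 km/s.
Δv = Δv₁ + Δv₂ = 1.270 + 2.316 = 3.586 km/s.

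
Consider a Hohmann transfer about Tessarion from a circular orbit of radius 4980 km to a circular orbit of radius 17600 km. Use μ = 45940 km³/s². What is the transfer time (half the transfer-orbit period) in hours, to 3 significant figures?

t = 4.88 hours

Transfer-ellipse semi-major axis a_t = (r₁ + r₂)/2 = (4980 + 17600)/2 = 11290 km.
By Kepler's third law the transfer-orbit period is T = 2π√(a_t³/μ), so t = T/2 = 17580 s.
Converting: 17580 s ÷ 3600 s/hour = 4.88 hours.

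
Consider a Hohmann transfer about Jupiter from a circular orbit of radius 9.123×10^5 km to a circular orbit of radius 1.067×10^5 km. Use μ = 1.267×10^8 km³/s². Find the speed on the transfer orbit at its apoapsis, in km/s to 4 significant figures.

Transfer-ellipse semi-major axis a_t = (r₁ + r₂)/2 = (9.123×10^5 + 1.067×10^5)/2 = 5.095×10^5 km.
The apoapsis of the transfer ellipse is at r = 9.123×10^5 km.
From the vis-viva equation, v = √[μ(2/r − 1/a_t)] = 5.393 km/s.

v = 5.393 km/s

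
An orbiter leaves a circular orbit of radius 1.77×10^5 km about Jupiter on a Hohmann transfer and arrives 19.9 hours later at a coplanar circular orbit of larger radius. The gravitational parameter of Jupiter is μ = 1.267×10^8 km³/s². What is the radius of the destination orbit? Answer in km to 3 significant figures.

r₂ = 6.31×10^5 km

Transfer time t = 19.9 hours = 71640 s, and t = π√(a_t³/μ).
So a_t = (μ t²/π²)^(1/3) = (1.267×10^8 × (71640)² / π²)^(1/3) = 4.0389×10^5 km.
Since a_t = (r₁ + r₂)/2, r₂ = 2a_t − r₁ = 2×4.0389×10^5 − 1.770×10^5 = 6.3078×10^5 km.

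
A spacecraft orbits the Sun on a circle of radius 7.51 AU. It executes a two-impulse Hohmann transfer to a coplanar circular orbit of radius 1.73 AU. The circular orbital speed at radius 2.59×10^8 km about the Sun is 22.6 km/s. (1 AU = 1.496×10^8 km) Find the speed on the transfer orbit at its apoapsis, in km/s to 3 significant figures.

From the circular-orbit relation v² = μ/r at r = 2.59×10^8 km: μ = v²r = (22.6)² × 2.59×10^8 = 1.32287×10^11 km³/s².
In km: r₁ = 7.51 × 1.496×10^8 = 1.123496×10^9 km; r₂ = 1.73 × 1.496×10^8 = 2.58808×10^8 km.
Transfer-ellipse semi-major axis a_t = (r₁ + r₂)/2 = (1.123496×10^9 + 2.58808×10^8)/2 = 6.91152×10^8 km.
At apoapsis, r = 1.123496×10^9 km.
From the vis-viva equation, v = √[μ(2/r − 1/a_t)] = 6.640 km/s.

v = 6.64 km/s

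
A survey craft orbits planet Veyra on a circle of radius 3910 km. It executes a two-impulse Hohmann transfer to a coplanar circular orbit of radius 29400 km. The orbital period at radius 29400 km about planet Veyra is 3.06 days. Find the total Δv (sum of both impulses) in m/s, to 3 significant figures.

From Kepler's third law T² = 4π²r³/μ at r = 29400 km, T = 3.06 days = 3.06 × 86400 s = 2.64384×10^5 s: μ = 4π²r³/T² = 14352.6 km³/s².
The Hohmann ellipse has a_t = (r₁ + r₂)/2 = 16655 km.
Circular speed at r₁: v₁ = √(μ/r₁) = √(14352.6/3910) = 1.9159 km/s.
On the transfer ellipse at r₁, vis-viva gives v_p = √[μ(2/r₁ − 1/a_t)] = 2.5455 km/s.
First burn Δv₁ = |v_p − v₁| = 0.6296 km/s.
Circular speed at r₂: v₂ = √(μ/r₂) = 0.6987 km/s.
Transfer-orbit speed at r₂: v_a = √[μ(2/r₂ − 1/a_t)] = 0.3385 km/s.
Second burn Δv₂ = |v₂ − v_a| = 0.3602 km/s.
Total Δv = Δv₁ + Δv₂ = 0.9898 km/s.

Δv = 990 m/s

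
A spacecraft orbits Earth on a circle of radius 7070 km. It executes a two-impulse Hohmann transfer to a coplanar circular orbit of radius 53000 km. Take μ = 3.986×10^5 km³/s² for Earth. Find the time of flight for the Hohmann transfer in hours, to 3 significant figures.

t = 7.19 hours

The Hohmann ellipse has a_t = (r₁ + r₂)/2 = 30035 km.
Transfer time t = π√(a_t³/μ) = π√((30035)³ / 3.986×10^5) = 25900 s.
Converting: 25900 s ÷ 3600 s/hour = 7.19 hours.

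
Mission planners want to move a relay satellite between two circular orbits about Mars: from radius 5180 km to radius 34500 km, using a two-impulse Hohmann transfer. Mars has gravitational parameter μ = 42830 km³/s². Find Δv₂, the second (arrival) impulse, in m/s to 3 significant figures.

Δv₂ = 545 m/s

The Hohmann ellipse has a_t = (r₁ + r₂)/2 = 19840 km.
Circular speed at r = 34500 km: v_c = √(μ/r) = 1.1142 km/s.
Transfer-orbit speed at the same r (vis-viva, a = a_t): v_t = √[μ(2/r − 1/a_t)] = 0.56932 km/s.
Δv₂ = |v_t − v_c| = |0.56932 − 1.1142| = 0.5449 km/s.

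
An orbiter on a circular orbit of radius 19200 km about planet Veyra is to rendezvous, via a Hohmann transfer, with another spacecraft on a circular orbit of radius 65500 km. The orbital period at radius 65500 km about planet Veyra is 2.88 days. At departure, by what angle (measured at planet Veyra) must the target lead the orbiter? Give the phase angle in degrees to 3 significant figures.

φ = 86.4°

From Kepler's third law T² = 4π²r³/μ at r = 65500 km, T = 2.88 days = 2.88 × 86400 s = 2.48832×10^5 s: μ = 4π²r³/T² = 1.79172×10^5 km³/s².
The Hohmann ellipse has a_t = (r₁ + r₂)/2 = 42350 km.
Transfer time t = π√(a_t³/μ) = 64684 s.
Target angular speed ω₂ = √(μ/r₂³) = 2.5251×10^-5 rad/s.
Angle swept by the target during transfer: ω₂·t = 1.6333 rad = 93.58°.
Arrival is 180° from departure on the ellipse, so φ = 180° − 93.58° = 86.4°.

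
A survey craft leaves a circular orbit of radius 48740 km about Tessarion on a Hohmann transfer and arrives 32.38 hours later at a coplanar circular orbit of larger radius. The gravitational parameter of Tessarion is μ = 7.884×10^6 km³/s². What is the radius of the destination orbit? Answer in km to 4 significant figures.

r₂ = 3.941×10^5 km

Transfer time t = 32.38 hours = 1.16568×10^5 s, and t = π√(a_t³/μ).
So a_t = (μ t²/π²)^(1/3) = (7.884×10^6 × (1.16568×10^5)² / π²)^(1/3) = 2.2141×10^5 km.
Since a_t = (r₁ + r₂)/2, r₂ = 2a_t − r₁ = 2×2.2141×10^5 − 48740 = 3.9408×10^5 km.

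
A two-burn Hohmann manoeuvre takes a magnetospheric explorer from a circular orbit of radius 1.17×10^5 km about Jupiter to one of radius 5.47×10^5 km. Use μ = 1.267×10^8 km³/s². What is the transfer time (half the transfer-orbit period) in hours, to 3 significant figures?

t = 14.8 hours

Transfer-ellipse semi-major axis a_t = (r₁ + r₂)/2 = (1.170×10^5 + 5.470×10^5)/2 = 3.320×10^5 km.
By Kepler's third law the transfer-orbit period is T = 2π√(a_t³/μ), so t = T/2 = 53390 s.
Converting: 53390 s ÷ 3600 s/hour = 14.8 hours.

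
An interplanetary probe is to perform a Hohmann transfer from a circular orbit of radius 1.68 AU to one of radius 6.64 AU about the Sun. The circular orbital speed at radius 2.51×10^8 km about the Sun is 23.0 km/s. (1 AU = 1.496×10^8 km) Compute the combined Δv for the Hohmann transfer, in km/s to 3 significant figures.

From the circular-orbit relation v² = μ/r at r = 2.51×10^8 km: μ = v²r = (23.0)² × 2.51×10^8 = 1.32779×10^11 km³/s².
In km: r₁ = 1.68 × 1.496×10^8 = 2.51328×10^8 km; r₂ = 6.64 × 1.496×10^8 = 9.93344×10^8 km.
Transfer-ellipse semi-major axis a_t = (r₁ + r₂)/2 = (2.51328×10^8 + 9.93344×10^8)/2 = 6.22336×10^8 km.
Circular speed at r₁: v₁ = √(μ/r₁) = √(1.32779×10^11/2.51328×10^8) = 22.985 km/s.
On the transfer ellipse at r₁, vis-viva equation gives v_p = √[μ(2/r₁ − 1/a_t)] = 29.039 km/s.
First burn Δv₁ = |v_p − v₁| = 6.054 km/s.
Circular speed at r₂: v₂ = √(μ/r₂) = 11.5615 km/s.
Transfer-orbit speed at r₂: v_a = √[μ(2/r₂ − 1/a_t)] = 7.34722 km/s.
Second burn Δv₂ = |v₂ − v_a| = 4.214 km/s.
Δv = Δv₁ + Δv₂ = 6.054 + 4.214 = 10.27 km/s.

Δv = 10.3 km/s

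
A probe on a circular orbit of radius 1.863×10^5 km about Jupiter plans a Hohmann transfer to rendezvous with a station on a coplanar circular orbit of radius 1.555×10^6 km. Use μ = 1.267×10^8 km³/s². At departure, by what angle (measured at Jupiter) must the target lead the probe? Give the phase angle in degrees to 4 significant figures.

φ = 104.6°

The Hohmann ellipse has a_t = (r₁ + r₂)/2 = 8.7065×10^5 km.
The half-period of the transfer ellipse is t = π√(a_t³/μ) = 2.2674×10^5 s.
Target angular speed ω₂ = √(μ/r₂³) = 5.8049×10^-6 rad/s.
Angle swept by the target during transfer: ω₂·t = 1.3162 rad = 75.41°.
The probe traverses 180° on the transfer ellipse, so the target must lead by 180° − 75.41° = 104.6°.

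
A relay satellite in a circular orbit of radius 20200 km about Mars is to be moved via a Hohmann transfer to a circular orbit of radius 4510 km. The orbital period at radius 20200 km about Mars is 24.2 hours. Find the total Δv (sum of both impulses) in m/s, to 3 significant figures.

Δv = 1440 m/s

From Kepler's third law T² = 4π²r³/μ at r = 20200 km, T = 24.2 hours = 24.2 × 3600 s = 87120 s: μ = 4π²r³/T² = 42872.4 km³/s².
The Hohmann ellipse has a_t = (r₁ + r₂)/2 = 12355 km.
Circular speed at r₁: v₁ = √(μ/r₁) = √(42872.4/20200) = 1.4568 km/s.
Transfer-orbit speed at r₁ (vis-viva equation): v_a = √[μ(2/r₁ − 1/a_t)] = 0.88020 km/s.
First burn Δv₁ = |v_a − v₁| = 0.5766 km/s.
Circular speed at r₂: v₂ = √(μ/r₂) = 3.08319 km/s.
Transfer-orbit speed at r₂: v_p = √[μ(2/r₂ − 1/a_t)] = 3.94235 km/s.
Second burn Δv₂ = |v₂ − v_p| = 0.8592 km/s.
Δv = Δv₁ + Δv₂ = 0.5766 + 0.8592 = 1.436 km/s.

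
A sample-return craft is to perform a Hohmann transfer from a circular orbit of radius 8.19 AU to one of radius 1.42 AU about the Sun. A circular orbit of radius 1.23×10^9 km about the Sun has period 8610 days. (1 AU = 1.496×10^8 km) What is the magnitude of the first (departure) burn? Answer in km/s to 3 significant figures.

Δv₁ = 4.75 km/s

From Kepler's third law T² = 4π²r³/μ at r = 1.23×10^9 km, T = 8610 days = 8610 × 86400 s = 7.43904×10^8 s: μ = 4π²r³/T² = 1.32752×10^11 km³/s².
In km: r₁ = 8.19 × 1.496×10^8 = 1.225224×10^9 km; r₂ = 1.42 × 1.496×10^8 = 2.12432×10^8 km.
Transfer-ellipse semi-major axis a_t = (r₁ + r₂)/2 = (1.225224×10^9 + 2.12432×10^8)/2 = 7.18828×10^8 km.
On the circular orbit at r = 1.225224×10^9 km, v_c = √(μ/r) = 10.409 km/s.
Vis-viva on the transfer ellipse at r = 1.225224×10^9 km gives v_t = √[μ(2/r − 1/a_t)] = 5.6586 km/s.
Δv₁ = |v_t − v_c| = |5.6586 − 10.409| = 4.750 km/s.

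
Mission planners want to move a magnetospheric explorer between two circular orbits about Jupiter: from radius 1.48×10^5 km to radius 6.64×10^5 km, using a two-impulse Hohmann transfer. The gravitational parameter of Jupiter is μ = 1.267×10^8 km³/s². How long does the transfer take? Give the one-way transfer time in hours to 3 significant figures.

Semi-major axis of the transfer orbit: a_t = (1.480×10^5 + 6.640×10^5)/2 = 4.060×10^5 km.
By Kepler's third law the transfer-orbit period is T = 2π√(a_t³/μ), so t = T/2 = 72200 s.
Converting: 72200 s ÷ 3600 s/hour = 20.1 hours.

t = 20.1 hours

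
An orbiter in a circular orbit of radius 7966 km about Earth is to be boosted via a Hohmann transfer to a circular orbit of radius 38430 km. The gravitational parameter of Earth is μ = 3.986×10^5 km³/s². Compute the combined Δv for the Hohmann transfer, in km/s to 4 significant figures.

Semi-major axis of the transfer orbit: a_t = (7966 + 38430)/2 = 23198 km.
Circular speed at r₁: v₁ = √(μ/r₁) = √(3.986×10^5/7966) = 7.074 km/s.
Transfer-orbit speed at r₁ (vis-viva): v_p = √[μ(2/r₁ − 1/a_t)] = 9.105 km/s.
First burn Δv₁ = |v_p − v₁| = 2.031 km/s.
At r₂, v₂ = √(μ/r₂) = 3.2206 km/s.
Transfer-orbit speed at r₂: v_a = √[μ(2/r₂ − 1/a_t)] = 1.8872 km/s.
Second burn Δv₂ = |v₂ − v_a| = 1.333 km/s.
Δv = Δv₁ + Δv₂ = 2.031 + 1.333 = 3.364 km/s.

Δv = 3.364 km/s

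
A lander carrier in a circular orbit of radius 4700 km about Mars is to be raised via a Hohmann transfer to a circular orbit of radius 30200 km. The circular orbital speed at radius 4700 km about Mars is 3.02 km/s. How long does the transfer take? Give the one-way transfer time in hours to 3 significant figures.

t = 9.72 hours

From the circular-orbit relation v² = μ/r at r = 4700 km: μ = v²r = (3.02)² × 4700 = 42865.9 km³/s².
Semi-major axis of the transfer orbit: a_t = (4700 + 30200)/2 = 17450 km.
Half the transfer-orbit period gives t = π√(a_t³/μ) = 34980 s.
Converting: 34980 s ÷ 3600 s/hour = 9.72 hours.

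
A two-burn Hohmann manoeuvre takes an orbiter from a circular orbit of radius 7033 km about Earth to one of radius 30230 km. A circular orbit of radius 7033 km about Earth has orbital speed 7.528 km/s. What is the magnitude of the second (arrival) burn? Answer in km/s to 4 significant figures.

Δv₂ = 1.400 km/s

From the circular-orbit relation v² = μ/r at r = 7033 km: μ = v²r = (7.528)² × 7033 = 3.98566×10^5 km³/s².
The Hohmann ellipse has a_t = (r₁ + r₂)/2 = 18631.5 km.
On the circular orbit at r = 30230 km, v_c = √(μ/r) = 3.631 km/s.
Vis-viva on the transfer ellipse at r = 30230 km gives v_t = √[μ(2/r − 1/a_t)] = 2.231 km/s.
Δv₂ = |v_t − v_c| = |2.231 − 3.631| = 1.400 km/s.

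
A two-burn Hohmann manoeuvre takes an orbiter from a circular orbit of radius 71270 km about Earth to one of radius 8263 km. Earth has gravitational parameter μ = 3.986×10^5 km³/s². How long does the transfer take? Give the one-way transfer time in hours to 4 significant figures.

Semi-major axis of the transfer orbit: a_t = (71270 + 8263)/2 = 39766.5 km.
Transfer time t = π√(a_t³/μ) = π√((39766.5)³ / 3.986×10^5) = 39460 s.
Converting: 39460 s ÷ 3600 s/hour = 10.96 hours.

t = 10.96 hours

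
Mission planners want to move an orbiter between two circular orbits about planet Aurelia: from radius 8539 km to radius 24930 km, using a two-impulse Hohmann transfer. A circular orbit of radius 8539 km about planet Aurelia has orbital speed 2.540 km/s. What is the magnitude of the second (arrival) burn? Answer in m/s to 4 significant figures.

Δv₂ = 424.7 m/s

From the circular-orbit relation v² = μ/r at r = 8539 km: μ = v²r = (2.540)² × 8539 = 55090.2 km³/s².
Semi-major axis of the transfer orbit: a_t = (8539 + 24930)/2 = 16734.5 km.
Circular speed at r = 24930 km: v_c = √(μ/r) = 1.48654 km/s.
Vis-viva on the transfer ellipse at r = 24930 km gives v_t = √[μ(2/r − 1/a_t)] = 1.06187 km/s.
Δv₂ = |v_t − v_c| = |1.06187 − 1.48654| = 0.4247 km/s.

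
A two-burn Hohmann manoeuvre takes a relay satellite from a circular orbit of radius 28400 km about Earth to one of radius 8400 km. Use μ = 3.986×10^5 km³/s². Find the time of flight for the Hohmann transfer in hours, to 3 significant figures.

t = 3.45 hours

The Hohmann ellipse has a_t = (r₁ + r₂)/2 = 18400 km.
Half the transfer-orbit period gives t = π√(a_t³/μ) = 12420 s.
Converting: 12420 s ÷ 3600 s/hour = 3.45 hours.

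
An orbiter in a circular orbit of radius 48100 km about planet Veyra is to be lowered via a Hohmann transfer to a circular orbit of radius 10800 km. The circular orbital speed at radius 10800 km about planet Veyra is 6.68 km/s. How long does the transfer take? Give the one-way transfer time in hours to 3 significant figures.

t = 6.35 hours

From the circular-orbit relation v² = μ/r at r = 10800 km: μ = v²r = (6.68)² × 10800 = 4.81922×10^5 km³/s².
Transfer-ellipse semi-major axis a_t = (r₁ + r₂)/2 = (48100 + 10800)/2 = 29450 km.
By Kepler's third law the transfer-orbit period is T = 2π√(a_t³/μ), so t = T/2 = 22870 s.
Converting: 22870 s ÷ 3600 s/hour = 6.35 hours.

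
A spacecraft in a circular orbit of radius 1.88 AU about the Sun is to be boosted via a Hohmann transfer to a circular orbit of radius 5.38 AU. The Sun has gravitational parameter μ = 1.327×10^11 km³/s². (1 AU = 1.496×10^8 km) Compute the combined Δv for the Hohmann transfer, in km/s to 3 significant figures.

In km: r₁ = 1.88 × 1.496×10^8 = 2.81248×10^8 km; r₂ = 5.38 × 1.496×10^8 = 8.04848×10^8 km.
Transfer-ellipse semi-major axis a_t = (r₁ + r₂)/2 = (2.81248×10^8 + 8.04848×10^8)/2 = 5.43048×10^8 km.
At r₁ the circular-orbit speed is v₁ = √(μ/r₁) = 21.72155 km/s.
Transfer-orbit speed at r₁ (v² = μ(2/r − 1/a)): v_p = √[μ(2/r₁ − 1/a_t)] = 26.44409 km/s.
First burn Δv₁ = |v_p − v₁| = 4.7225 km/s.
At r₂, v₂ = √(μ/r₂) = 12.8404 km/s.
Transfer-orbit speed at r₂: v_a = √[μ(2/r₂ − 1/a_t)] = 9.24068 km/s.
Second burn Δv₂ = |v₂ − v_a| = 3.5997 km/s.
Δv = Δv₁ + Δv₂ = 4.7225 + 3.5997 = 8.322 km/s.

Δv = 8.32 km/s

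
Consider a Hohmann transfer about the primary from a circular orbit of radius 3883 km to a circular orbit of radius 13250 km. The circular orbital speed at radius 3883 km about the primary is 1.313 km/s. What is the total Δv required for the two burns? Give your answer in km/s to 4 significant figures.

From the circular-orbit relation v² = μ/r at r = 3883 km: μ = v²r = (1.313)² × 3883 = 6694.17 km³/s².
Transfer-ellipse semi-major axis a_t = (r₁ + r₂)/2 = (3883 + 13250)/2 = 8566.5 km.
Circular speed at r₁: v₁ = √(μ/r₁) = √(6694.17/3883) = 1.31300 km/s.
On the transfer ellipse at r₁, vis-viva equation gives v_p = √[μ(2/r₁ − 1/a_t)] = 1.63294 km/s.
First burn Δv₁ = |v_p − v₁| = 0.31994 km/s.
At r₂, v₂ = √(μ/r₂) = 0.710789 km/s.
Transfer-orbit speed at r₂: v_a = √[μ(2/r₂ − 1/a_t)] = 0.478545 km/s.
Second burn Δv₂ = |v₂ − v_a| = 0.23224 km/s.
Δv = Δv₁ + Δv₂ = 0.31994 + 0.23224 = 0.5522 km/s.

Δv = 0.5522 km/s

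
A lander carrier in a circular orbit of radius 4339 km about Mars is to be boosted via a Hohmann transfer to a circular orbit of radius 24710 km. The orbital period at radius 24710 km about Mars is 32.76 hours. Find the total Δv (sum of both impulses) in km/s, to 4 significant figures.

Δv = 1.553 km/s

From Kepler's third law T² = 4π²r³/μ at r = 24710 km, T = 32.76 hours = 32.76 × 3600 s = 1.17936×10^5 s: μ = 4π²r³/T² = 42823.8 km³/s².
Transfer-ellipse semi-major axis a_t = (r₁ + r₂)/2 = (4339 + 24710)/2 = 14524.5 km.
Circular speed at r₁: v₁ = √(μ/r₁) = √(42823.8/4339) = 3.14158 km/s.
On the transfer ellipse at r₁, vis-viva gives v_p = √[μ(2/r₁ − 1/a_t)] = 4.09764 km/s.
First burn Δv₁ = |v_p − v₁| = 0.9561 km/s.
Circular speed at r₂: v₂ = √(μ/r₂) = 1.31646 km/s.
Transfer-orbit speed at r₂: v_a = √[μ(2/r₂ − 1/a_t)] = 0.719533 km/s.
Second burn Δv₂ = |v₂ − v_a| = 0.5969 km/s.
Δv = Δv₁ + Δv₂ = 0.9561 + 0.5969 = 1.553 km/s.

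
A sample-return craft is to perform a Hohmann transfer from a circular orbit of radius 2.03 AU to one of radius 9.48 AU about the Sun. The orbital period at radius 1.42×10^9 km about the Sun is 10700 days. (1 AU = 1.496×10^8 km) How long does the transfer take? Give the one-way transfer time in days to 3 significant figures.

t = 2530 days

From Kepler's third law T² = 4π²r³/μ at r = 1.42×10^9 km, T = 10700 days = 10700 × 86400 s = 9.2448×10^8 s: μ = 4π²r³/T² = 1.32260×10^11 km³/s².
In km: r₁ = 2.03 × 1.496×10^8 = 3.03688×10^8 km; r₂ = 9.48 × 1.496×10^8 = 1.418208×10^9 km.
Transfer-ellipse semi-major axis a_t = (r₁ + r₂)/2 = (3.03688×10^8 + 1.418208×10^9)/2 = 8.60948×10^8 km.
By Kepler's third law the transfer-orbit period is T = 2π√(a_t³/μ), so t = T/2 = 2.182×10^8 s.
Converting: 2.182×10^8 s ÷ 86400 s/day = 2530 days.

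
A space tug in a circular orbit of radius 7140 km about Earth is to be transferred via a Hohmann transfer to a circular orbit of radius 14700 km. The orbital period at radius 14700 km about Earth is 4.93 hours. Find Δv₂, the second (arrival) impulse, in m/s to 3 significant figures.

From Kepler's third law T² = 4π²r³/μ at r = 14700 km, T = 4.93 hours = 4.93 × 3600 s = 17748 s: μ = 4π²r³/T² = 3.98119×10^5 km³/s².
Semi-major axis of the transfer orbit: a_t = (7140 + 14700)/2 = 10920 km.
Circular speed at r = 14700 km: v_c = √(μ/r) = 5.204 km/s.
Vis-viva on the transfer ellipse at r = 14700 km gives v_t = √[μ(2/r − 1/a_t)] = 4.208 km/s.
Δv₂ = |v_t − v_c| = |4.208 − 5.204| = 0.9960 km/s.

Δv₂ = 996 m/s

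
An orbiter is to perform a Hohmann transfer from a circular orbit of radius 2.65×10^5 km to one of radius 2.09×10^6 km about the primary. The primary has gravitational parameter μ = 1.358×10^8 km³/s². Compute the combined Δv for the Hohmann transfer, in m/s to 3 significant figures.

The Hohmann ellipse has a_t = (r₁ + r₂)/2 = 1.1775×10^6 km.
Circular speed at r₁: v₁ = √(μ/r₁) = √(1.358×10^8/2.650×10^5) = 22.637 km/s.
Transfer-orbit speed at r₁ (vis-viva equation): v_p = √[μ(2/r₁ − 1/a_t)] = 30.159 km/s.
First burn Δv₁ = |v_p − v₁| = 7.522 km/s.
Circular speed at r₂: v₂ = √(μ/r₂) = 8.061 km/s.
Transfer-orbit speed at r₂: v_a = √[μ(2/r₂ − 1/a_t)] = 3.824 km/s.
Second burn Δv₂ = |v₂ − v_a| = 4.237 km/s.
Δv = Δv₁ + Δv₂ = 7.522 + 4.237 = 11.76 km/s.

Δv = 11800 m/s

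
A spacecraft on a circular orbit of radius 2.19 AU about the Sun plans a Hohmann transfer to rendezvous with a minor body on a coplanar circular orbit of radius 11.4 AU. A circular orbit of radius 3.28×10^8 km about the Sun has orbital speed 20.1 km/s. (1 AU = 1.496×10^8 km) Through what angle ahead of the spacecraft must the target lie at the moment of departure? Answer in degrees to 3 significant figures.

φ = 97.2°

From the circular-orbit relation v² = μ/r at r = 3.28×10^8 km: μ = v²r = (20.1)² × 3.28×10^8 = 1.32515×10^11 km³/s².
In km: r₁ = 2.19 × 1.496×10^8 = 3.27624×10^8 km; r₂ = 11.4 × 1.496×10^8 = 1.70544×10^9 km.
Transfer-ellipse semi-major axis a_t = (r₁ + r₂)/2 = (3.27624×10^8 + 1.70544×10^9)/2 = 1.016532×10^9 km.
Transfer time t = π√(a_t³/μ) = 2.7970×10^8 s.
Target angular speed ω₂ = √(μ/r₂³) = 5.1687×10^-9 rad/s.
Angle swept by the target during transfer: ω₂·t = 1.4457 rad = 82.83°.
Arrival is 180° from departure on the ellipse, so φ = 180° − 82.83° = 97.2°.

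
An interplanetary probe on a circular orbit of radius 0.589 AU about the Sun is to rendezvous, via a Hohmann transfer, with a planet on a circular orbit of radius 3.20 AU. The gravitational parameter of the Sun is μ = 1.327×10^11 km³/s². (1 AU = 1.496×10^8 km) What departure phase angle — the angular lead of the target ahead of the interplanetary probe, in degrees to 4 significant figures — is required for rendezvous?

φ = 98.00°

In km: r₁ = 0.589 × 1.496×10^8 = 8.81144×10^7 km; r₂ = 3.20 × 1.496×10^8 = 4.7872×10^8 km.
Semi-major axis of the transfer orbit: a_t = (8.81144×10^7 + 4.7872×10^8)/2 = 2.834172×10^8 km.
Transfer time t = π√(a_t³/μ) = 4.1148×10^7 s.
The target's mean motion on its circular orbit is ω₂ = √(μ/r₂³) = 3.4779×10^-8 rad/s.
Angle swept by the target during transfer: ω₂·t = 1.4311 rad = 82.00°.
Arrival is 180° from departure on the ellipse, so φ = 180° − 82.00° = 98.00°.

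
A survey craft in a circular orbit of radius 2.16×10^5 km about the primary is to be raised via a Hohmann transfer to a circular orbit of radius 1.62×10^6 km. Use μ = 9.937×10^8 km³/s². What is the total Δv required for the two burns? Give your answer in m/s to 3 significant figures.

Δv = 35000 m/s

Semi-major axis of the transfer orbit: a_t = (2.160×10^5 + 1.620×10^6)/2 = 9.180×10^5 km.
Circular speed at r₁: v₁ = √(μ/r₁) = √(9.937×10^8/2.160×10^5) = 67.827 km/s.
Transfer-orbit speed at r₁ (vis-viva): v_p = √[μ(2/r₁ − 1/a_t)] = 90.103 km/s.
First burn Δv₁ = |v_p − v₁| = 22.28 km/s.
Circular speed at r₂: v₂ = √(μ/r₂) = 24.767 km/s.
Transfer-orbit speed at r₂: v_a = √[μ(2/r₂ − 1/a_t)] = 12.014 km/s.
Second burn Δv₂ = |v₂ − v_a| = 12.75 km/s.
Δv = Δv₁ + Δv₂ = 22.28 + 12.75 = 35.03 km/s.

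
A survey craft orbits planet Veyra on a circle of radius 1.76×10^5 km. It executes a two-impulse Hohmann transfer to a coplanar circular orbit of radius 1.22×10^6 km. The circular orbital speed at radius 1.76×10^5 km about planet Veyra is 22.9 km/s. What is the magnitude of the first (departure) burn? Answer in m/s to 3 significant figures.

Δv₁ = 7380 m/s

From the circular-orbit relation v² = μ/r at r = 1.76×10^5 km: μ = v²r = (22.9)² × 1.76×10^5 = 9.22962×10^7 km³/s².
Semi-major axis of the transfer orbit: a_t = (1.760×10^5 + 1.220×10^6)/2 = 6.980×10^5 km.
On the circular orbit at r = 1.760×10^5 km, v_c = √(μ/r) = 22.900 km/s.
Transfer-orbit speed at the same r (vis-viva, a = a_t): v_t = √[μ(2/r − 1/a_t)] = 30.275 km/s.
Δv₁ = |v_t − v_c| = |30.275 − 22.900| = 7.375 km/s.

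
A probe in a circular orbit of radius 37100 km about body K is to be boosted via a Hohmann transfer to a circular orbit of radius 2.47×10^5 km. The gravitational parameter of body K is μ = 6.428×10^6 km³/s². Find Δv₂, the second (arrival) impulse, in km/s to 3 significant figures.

Semi-major axis of the transfer orbit: a_t = (37100 + 2.470×10^5)/2 = 1.4205×10^5 km.
Circular speed at r = 2.470×10^5 km: v_c = √(μ/r) = 5.101 km/s.
Vis-viva on the transfer ellipse at r = 2.470×10^5 km gives v_t = √[μ(2/r − 1/a_t)] = 2.607 km/s.
Δv₂ = |v_t − v_c| = |2.607 − 5.101| = 2.494 km/s.

Δv₂ = 2.49 km/s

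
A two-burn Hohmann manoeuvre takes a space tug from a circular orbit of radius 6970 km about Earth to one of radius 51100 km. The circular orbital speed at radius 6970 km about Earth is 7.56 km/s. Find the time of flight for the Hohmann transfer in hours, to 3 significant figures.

t = 6.84 hours

From the circular-orbit relation v² = μ/r at r = 6970 km: μ = v²r = (7.56)² × 6970 = 3.98361×10^5 km³/s².
Semi-major axis of the transfer orbit: a_t = (6970 + 51100)/2 = 29035 km.
By Kepler's third law the transfer-orbit period is T = 2π√(a_t³/μ), so t = T/2 = 24630 s.
Converting: 24630 s ÷ 3600 s/hour = 6.84 hours.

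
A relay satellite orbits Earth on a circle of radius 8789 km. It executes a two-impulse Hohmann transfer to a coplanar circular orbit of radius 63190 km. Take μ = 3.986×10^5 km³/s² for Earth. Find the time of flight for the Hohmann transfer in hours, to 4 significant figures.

Semi-major axis of the transfer orbit: a_t = (8789 + 63190)/2 = 35989.5 km.
By Kepler's third law the transfer-orbit period is T = 2π√(a_t³/μ), so t = T/2 = 33974 s.
Converting: 33974 s ÷ 3600 s/hour = 9.437 hours.

t = 9.437 hours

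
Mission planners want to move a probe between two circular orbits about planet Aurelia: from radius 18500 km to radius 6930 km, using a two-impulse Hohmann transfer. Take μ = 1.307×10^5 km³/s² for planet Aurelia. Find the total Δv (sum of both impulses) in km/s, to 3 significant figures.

The Hohmann ellipse has a_t = (r₁ + r₂)/2 = 12715 km.
Circular speed at r₁: v₁ = √(μ/r₁) = √(1.307×10^5/18500) = 2.6580 km/s.
On the transfer ellipse at r₁, vis-viva gives v_a = √[μ(2/r₁ − 1/a_t)] = 1.9623 km/s.
First burn Δv₁ = |v_a − v₁| = 0.6957 km/s.
Circular speed at r₂: v₂ = √(μ/r₂) = 4.3428 km/s.
Transfer-orbit speed at r₂: v_p = √[μ(2/r₂ − 1/a_t)] = 5.2384 km/s.
Second burn Δv₂ = |v₂ − v_p| = 0.8956 km/s.
Total Δv = Δv₁ + Δv₂ = 1.591 km/s.

Δv = 1.59 km/s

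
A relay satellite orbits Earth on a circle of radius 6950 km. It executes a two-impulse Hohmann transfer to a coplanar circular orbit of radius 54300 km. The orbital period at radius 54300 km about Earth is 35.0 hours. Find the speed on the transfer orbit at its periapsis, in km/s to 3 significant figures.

From Kepler's third law T² = 4π²r³/μ at r = 54300 km, T = 35.0 hours = 35.0 × 3600 s = 1.260×10^5 s: μ = 4π²r³/T² = 3.98124×10^5 km³/s².
The Hohmann ellipse has a_t = (r₁ + r₂)/2 = 30625 km.
At periapsis, r = 6950 km.
From the vis-viva equation, v = √[μ(2/r − 1/a_t)] = 10.08 km/s.

v = 10.1 km/s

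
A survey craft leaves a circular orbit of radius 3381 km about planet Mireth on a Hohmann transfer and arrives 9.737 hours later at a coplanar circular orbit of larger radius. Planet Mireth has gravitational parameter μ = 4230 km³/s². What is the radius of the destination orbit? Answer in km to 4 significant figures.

Transfer time t = 9.737 hours = 35053.2 s, and t = π√(a_t³/μ).
So a_t = (μ t²/π²)^(1/3) = (4230 × (35053.2)² / π²)^(1/3) = 8075.4 km.
Since a_t = (r₁ + r₂)/2, r₂ = 2a_t − r₁ = 2×8075.4 − 3381 = 12769.8 km.

r₂ = 12770 km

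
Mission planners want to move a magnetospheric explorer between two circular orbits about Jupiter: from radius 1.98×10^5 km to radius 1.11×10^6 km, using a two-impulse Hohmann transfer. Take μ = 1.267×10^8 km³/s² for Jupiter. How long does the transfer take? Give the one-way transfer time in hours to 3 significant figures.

t = 41.0 hours

Transfer-ellipse semi-major axis a_t = (r₁ + r₂)/2 = (1.980×10^5 + 1.110×10^6)/2 = 6.540×10^5 km.
Half the transfer-orbit period gives t = π√(a_t³/μ) = 1.476×10^5 s.
Converting: 1.476×10^5 s ÷ 3600 s/hour = 41.0 hours.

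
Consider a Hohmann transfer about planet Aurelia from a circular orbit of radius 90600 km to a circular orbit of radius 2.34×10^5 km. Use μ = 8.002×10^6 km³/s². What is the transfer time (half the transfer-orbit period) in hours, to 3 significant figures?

t = 20.2 hours

Semi-major axis of the transfer orbit: a_t = (90600 + 2.340×10^5)/2 = 1.623×10^5 km.
By Kepler's third law the transfer-orbit period is T = 2π√(a_t³/μ), so t = T/2 = 72620 s.
Converting: 72620 s ÷ 3600 s/hour = 20.2 hours.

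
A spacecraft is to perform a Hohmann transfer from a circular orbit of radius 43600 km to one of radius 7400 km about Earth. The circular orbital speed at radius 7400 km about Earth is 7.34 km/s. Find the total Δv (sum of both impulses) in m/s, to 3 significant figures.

From the circular-orbit relation v² = μ/r at r = 7400 km: μ = v²r = (7.34)² × 7400 = 3.98679×10^5 km³/s².
Transfer-ellipse semi-major axis a_t = (r₁ + r₂)/2 = (43600 + 7400)/2 = 25500 km.
At r₁ the circular-orbit speed is v₁ = √(μ/r₁) = 3.024 km/s.
On the transfer ellipse at r₁, vis-viva equation gives v_a = √[μ(2/r₁ − 1/a_t)] = 1.629 km/s.
First burn Δv₁ = |v_a − v₁| = 1.395 km/s.
At r₂, v₂ = √(μ/r₂) = 7.340 km/s.
Transfer-orbit speed at r₂: v_p = √[μ(2/r₂ − 1/a_t)] = 9.598 km/s.
Second burn Δv₂ = |v₂ − v_p| = 2.258 km/s.
Total Δv = Δv₁ + Δv₂ = 3.653 km/s.

Δv = 3650 m/s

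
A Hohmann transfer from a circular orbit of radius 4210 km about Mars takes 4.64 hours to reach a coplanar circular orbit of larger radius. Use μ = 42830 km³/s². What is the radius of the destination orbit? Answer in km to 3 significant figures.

Transfer time t = 4.64 hours = 16704 s, and t = π√(a_t³/μ).
So a_t = (μ t²/π²)^(1/3) = (42830 × (16704)² / π²)^(1/3) = 10659 km.
Since a_t = (r₁ + r₂)/2, r₂ = 2a_t − r₁ = 2×10659 − 4210 = 17108 km.

r₂ = 17100 km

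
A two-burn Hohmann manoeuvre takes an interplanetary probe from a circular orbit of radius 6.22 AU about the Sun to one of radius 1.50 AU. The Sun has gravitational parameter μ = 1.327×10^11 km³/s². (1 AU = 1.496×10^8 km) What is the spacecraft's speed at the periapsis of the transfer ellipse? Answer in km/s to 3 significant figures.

In km: r₁ = 6.22 × 1.496×10^8 = 9.30512×10^8 km; r₂ = 1.50 × 1.496×10^8 = 2.244×10^8 km.
Semi-major axis of the transfer orbit: a_t = (9.30512×10^8 + 2.244×10^8)/2 = 5.77456×10^8 km.
At periapsis, r = 2.244×10^8 km.
Vis-viva: v = √[μ(2/r − 1/a_t)] = √[1.327×10^11 × (2/2.244×10^8 − 1/5.77456×10^8)] = 30.87 km/s.

v = 30.9 km/s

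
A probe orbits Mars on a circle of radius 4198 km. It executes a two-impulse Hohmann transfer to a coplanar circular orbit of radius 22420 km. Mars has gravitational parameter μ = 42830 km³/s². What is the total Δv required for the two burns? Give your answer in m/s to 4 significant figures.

Δv = 1557 m/s

The Hohmann ellipse has a_t = (r₁ + r₂)/2 = 13309 km.
Circular speed at r₁: v₁ = √(μ/r₁) = √(42830/4198) = 3.19413 km/s.
Transfer-orbit speed at r₁ (vis-viva): v_p = √[μ(2/r₁ − 1/a_t)] = 4.14570 km/s.
First burn Δv₁ = |v_p − v₁| = 0.95157 km/s.
At r₂, v₂ = √(μ/r₂) = 1.382153 km/s.
Transfer-orbit speed at r₂: v_a = √[μ(2/r₂ − 1/a_t)] = 0.7762556 km/s.
Second burn Δv₂ = |v₂ − v_a| = 0.60590 km/s.
Δv = Δv₁ + Δv₂ = 0.95157 + 0.60590 = 1.557 km/s.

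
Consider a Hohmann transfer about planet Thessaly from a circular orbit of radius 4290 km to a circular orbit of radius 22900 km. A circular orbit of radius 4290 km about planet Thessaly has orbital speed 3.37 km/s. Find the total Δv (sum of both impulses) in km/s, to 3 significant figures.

Δv = 1.64 km/s

From the circular-orbit relation v² = μ/r at r = 4290 km: μ = v²r = (3.37)² × 4290 = 48721.1 km³/s².
The Hohmann ellipse has a_t = (r₁ + r₂)/2 = 13595 km.
At r₁ the circular-orbit speed is v₁ = √(μ/r₁) = 3.370 km/s.
On the transfer ellipse at r₁, vis-viva equation gives v_p = √[μ(2/r₁ − 1/a_t)] = 4.374 km/s.
First burn Δv₁ = |v_p − v₁| = 1.004 km/s.
At r₂, v₂ = √(μ/r₂) = 1.4586 km/s.
Transfer-orbit speed at r₂: v_a = √[μ(2/r₂ − 1/a_t)] = 0.81937 km/s.
Second burn Δv₂ = |v₂ − v_a| = 0.6392 km/s.
Total Δv = Δv₁ + Δv₂ = 1.643 km/s.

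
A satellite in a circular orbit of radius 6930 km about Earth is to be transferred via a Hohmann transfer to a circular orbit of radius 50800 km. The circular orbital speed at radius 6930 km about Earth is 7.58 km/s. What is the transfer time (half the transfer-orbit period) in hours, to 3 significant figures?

t = 6.78 hours

From the circular-orbit relation v² = μ/r at r = 6930 km: μ = v²r = (7.58)² × 6930 = 3.98173×10^5 km³/s².
The Hohmann ellipse has a_t = (r₁ + r₂)/2 = 28865 km.
By Kepler's third law the transfer-orbit period is T = 2π√(a_t³/μ), so t = T/2 = 24420 s.
Converting: 24420 s ÷ 3600 s/hour = 6.78 hours.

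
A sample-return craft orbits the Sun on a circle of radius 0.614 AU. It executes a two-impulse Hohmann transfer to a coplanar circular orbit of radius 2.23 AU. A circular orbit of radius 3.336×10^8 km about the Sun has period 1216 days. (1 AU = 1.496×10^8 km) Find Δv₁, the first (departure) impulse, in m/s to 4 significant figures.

Δv₁ = 9592 m/s

From Kepler's third law T² = 4π²r³/μ at r = 3.336×10^8 km, T = 1216 days = 1216 × 86400 s = 1.050624×10^8 s: μ = 4π²r³/T² = 1.32783×10^11 km³/s².
In km: r₁ = 0.614 × 1.496×10^8 = 9.18544×10^7 km; r₂ = 2.23 × 1.496×10^8 = 3.33608×10^8 km.
Transfer-ellipse semi-major axis a_t = (r₁ + r₂)/2 = (9.18544×10^7 + 3.33608×10^8)/2 = 2.127312×10^8 km.
Circular speed at r = 9.18544×10^7 km: v_c = √(μ/r) = 38.021 km/s.
Transfer-orbit speed at the same r (vis-viva, a = a_t): v_t = √[μ(2/r − 1/a_t)] = 47.613 km/s.
Δv₁ = |v_t − v_c| = |47.613 − 38.021| = 9.592 km/s.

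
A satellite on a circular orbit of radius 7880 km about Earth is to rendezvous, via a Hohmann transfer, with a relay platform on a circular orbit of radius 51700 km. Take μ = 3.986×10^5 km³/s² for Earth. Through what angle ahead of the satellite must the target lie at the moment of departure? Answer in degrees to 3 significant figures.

φ = 101°

Transfer-ellipse semi-major axis a_t = (r₁ + r₂)/2 = (7880 + 51700)/2 = 29790 km.
The half-period of the transfer ellipse is t = π√(a_t³/μ) = 25585 s.
The target's mean motion on its circular orbit is ω₂ = √(μ/r₂³) = 5.3707×10^-5 rad/s.
Angle swept by the target during transfer: ω₂·t = 1.3741 rad = 78.73°.
The satellite traverses 180° on the transfer ellipse, so the target must lead by 180° − 78.73° = 101°.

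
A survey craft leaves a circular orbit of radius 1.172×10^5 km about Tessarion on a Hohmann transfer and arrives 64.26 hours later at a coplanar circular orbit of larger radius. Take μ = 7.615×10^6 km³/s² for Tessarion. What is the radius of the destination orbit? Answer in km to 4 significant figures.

Transfer time t = 64.26 hours = 2.31336×10^5 s, and t = π√(a_t³/μ).
So a_t = (μ t²/π²)^(1/3) = (7.615×10^6 × (2.31336×10^5)² / π²)^(1/3) = 3.4564×10^5 km.
Since a_t = (r₁ + r₂)/2, r₂ = 2a_t − r₁ = 2×3.4564×10^5 − 1.172×10^5 = 5.7408×10^5 km.

r₂ = 5.741×10^5 km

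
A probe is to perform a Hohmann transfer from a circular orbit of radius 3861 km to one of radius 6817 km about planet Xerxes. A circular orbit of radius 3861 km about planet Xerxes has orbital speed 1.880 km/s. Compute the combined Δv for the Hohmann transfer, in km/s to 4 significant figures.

Δv = 0.4560 km/s

From the circular-orbit relation v² = μ/r at r = 3861 km: μ = v²r = (1.880)² × 3861 = 13646.3 km³/s².
Transfer-ellipse semi-major axis a_t = (r₁ + r₂)/2 = (3861 + 6817)/2 = 5339 km.
At r₁ the circular-orbit speed is v₁ = √(μ/r₁) = 1.8800 km/s.
Transfer-orbit speed at r₁ (v² = μ(2/r − 1/a)): v_p = √[μ(2/r₁ − 1/a_t)] = 2.1243 km/s.
First burn Δv₁ = |v_p − v₁| = 0.2443 km/s.
Circular speed at r₂: v₂ = √(μ/r₂) = 1.4149 km/s.
Transfer-orbit speed at r₂: v_a = √[μ(2/r₂ − 1/a_t)] = 1.2032 km/s.
Second burn Δv₂ = |v₂ − v_a| = 0.2117 km/s.
Total Δv = Δv₁ + Δv₂ = 0.4560 km/s.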